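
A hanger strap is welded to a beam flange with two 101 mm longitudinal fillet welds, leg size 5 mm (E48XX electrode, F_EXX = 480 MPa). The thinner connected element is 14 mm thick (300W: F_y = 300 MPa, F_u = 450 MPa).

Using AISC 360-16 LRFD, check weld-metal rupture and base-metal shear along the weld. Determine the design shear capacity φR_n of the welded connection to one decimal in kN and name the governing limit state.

154.2 kN (weld metal governs)

Weld metal: throat = 0.707×5 = 3.535 mm, L = 2×101 = 202 mm. φR_n = 0.75 × 0.6 × 480 × 3.535 × 202 = 154.2 kN.
Base metal shear (14 mm plate): yield φR_n = 1.0×0.6×300×14×202 = 509.0 kN; rupture φR_n = 0.75×0.6×450×14×202 = 572.7 kN; take 509.0 kN (yield).
Governing: min(154.2, 509.0) = 154.2 kN → weld metal.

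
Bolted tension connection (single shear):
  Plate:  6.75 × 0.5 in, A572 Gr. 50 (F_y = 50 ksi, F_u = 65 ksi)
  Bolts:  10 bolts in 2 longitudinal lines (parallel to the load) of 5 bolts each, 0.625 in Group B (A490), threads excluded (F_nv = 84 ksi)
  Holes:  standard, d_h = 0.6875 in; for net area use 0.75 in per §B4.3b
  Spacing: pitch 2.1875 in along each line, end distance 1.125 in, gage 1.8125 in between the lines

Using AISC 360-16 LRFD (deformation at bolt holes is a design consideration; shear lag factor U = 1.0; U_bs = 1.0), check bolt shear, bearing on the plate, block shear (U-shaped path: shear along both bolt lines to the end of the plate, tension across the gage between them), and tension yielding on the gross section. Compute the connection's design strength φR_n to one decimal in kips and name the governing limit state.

Bolt shear: A_b = π(0.625)²/4 = 0.3068 in². φR_n = 0.75 × 84 × 0.3068 × 10 × 1 = 193.3 kips.
Bearing (0.5 in plate, F_u = 65 ksi): end bolts L_c = 1.125 − 0.6875/2 = 0.78125, R_n = min(1.2×0.78125×0.5×65, 2.4×0.625×0.5×65) = 30.469 kips/bolt; interior L_c = 2.1875 − 0.6875 = 1.5, R_n = 48.75 kips/bolt. φR_n = 0.75 × (2×30.469 + 8×48.75) = 338.2 kips.
Block shear: shear path 2×[1.125+4×2.1875] = 2×9.875 in, A_gv = 9.875, A_nv = 2×(9.875 − 4.5×0.75)×0.5 = 6.5 in²; tension across gage: (1.8125 − 1×0.75)×0.5 = 0.53125 in². R_n = min(0.6×65×6.5, 0.6×50×9.875) + 1.0×65×0.53125 = min(253.5, 296.25) + 34.531 = 288.03 kips. φR_n = 0.75 × 288.03 = 216.0 kips.
Tension yield (gross): A_g = 6.75×0.5 = 3.375 in². φR_n = 0.90 × 50 × 3.375 = 151.9 kips.
Governing: min(193.3, 338.2, 216.0, 151.9) = 151.9 kips → gross-section yield.

151.9 kips (gross-section yield governs)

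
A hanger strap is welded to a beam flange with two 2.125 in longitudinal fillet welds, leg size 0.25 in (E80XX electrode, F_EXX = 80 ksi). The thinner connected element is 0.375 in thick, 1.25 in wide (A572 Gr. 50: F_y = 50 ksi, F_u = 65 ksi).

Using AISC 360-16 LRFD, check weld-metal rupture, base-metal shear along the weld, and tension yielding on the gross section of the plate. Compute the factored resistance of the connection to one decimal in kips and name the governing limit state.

Weld metal: throat = 0.707×0.25 = 0.17675 in, L = 2×2.125 = 4.25 in. φR_n = 0.75 × 0.6 × 80 × 0.17675 × 4.25 = 27.0 kips.
Base metal shear (0.375 in plate): yield φR_n = 1.0×0.6×50×0.375×4.25 = 47.8 kips; rupture φR_n = 0.75×0.6×65×0.375×4.25 = 46.6 kips; take 46.6 kips (rupture).
Tension yield (gross): A_g = 1.25×0.375 = 0.46875 in². φR_n = 0.90 × 50 × 0.46875 = 21.1 kips.
Governing: min(27.0, 46.6, 21.1) = 21.1 kips → gross-section yield.

21.1 kips (gross-section yield governs)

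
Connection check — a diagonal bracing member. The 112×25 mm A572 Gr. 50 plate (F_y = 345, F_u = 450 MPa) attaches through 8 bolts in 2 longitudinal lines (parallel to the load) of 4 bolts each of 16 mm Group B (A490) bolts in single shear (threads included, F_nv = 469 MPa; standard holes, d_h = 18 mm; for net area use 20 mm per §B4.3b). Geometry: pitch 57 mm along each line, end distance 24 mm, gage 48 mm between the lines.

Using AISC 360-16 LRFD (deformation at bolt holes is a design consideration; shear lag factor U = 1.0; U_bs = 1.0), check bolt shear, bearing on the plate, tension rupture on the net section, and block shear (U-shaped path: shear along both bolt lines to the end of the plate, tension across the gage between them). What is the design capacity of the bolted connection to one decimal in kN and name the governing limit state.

Bolt shear: A_b = π(16)²/4 = 201.06 mm². φR_n = 0.75 × 469 × 201.06 × 8 × 1 = 565.8 kN.
Bearing (25 mm plate, F_u = 450 MPa): end bolts L_c = 24 − 18/2 = 15, R_n = min(1.2×15×25×450, 2.4×16×25×450) = 202.5 kN/bolt; interior L_c = 57 − 18 = 39, R_n = 432 kN/bolt. φR_n = 0.75 × (2×202.5 + 6×432) = 2247.8 kN.
Tension rupture (net): A_n = (112 − 2×20)×25 = 1800 mm² (U = 1.0, A_e = A_n). φR_n = 0.75 × 450 × 1800 = 607.5 kN.
Block shear: shear path 2×[24+3×57] = 2×195 mm, A_gv = 9750, A_nv = 2×(195 − 3.5×20)×25 = 6250 mm²; tension across gage: (48 − 1×20)×25 = 700 mm². R_n = min(0.6×450×6250, 0.6×345×9750) + 1.0×450×700 = min(1687.5, 2018.3) + 315 = 2002.5 kN. φR_n = 0.75 × 2002.5 = 1501.9 kN.
Governing: min(565.8, 2247.8, 607.5, 1501.9) = 565.8 kN → bolt shear.

565.8 kN (bolt shear governs)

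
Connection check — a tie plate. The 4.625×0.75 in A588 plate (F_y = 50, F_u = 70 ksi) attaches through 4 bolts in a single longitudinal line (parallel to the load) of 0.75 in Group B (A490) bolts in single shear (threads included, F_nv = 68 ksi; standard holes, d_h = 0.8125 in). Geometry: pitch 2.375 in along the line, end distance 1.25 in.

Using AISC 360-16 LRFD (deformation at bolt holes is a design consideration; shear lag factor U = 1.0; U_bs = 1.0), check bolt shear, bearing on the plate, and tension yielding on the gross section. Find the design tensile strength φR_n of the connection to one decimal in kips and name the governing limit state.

90.1 kips (bolt shear governs)

Bolt shear: A_b = π(0.75)²/4 = 0.44179 in². φR_n = 0.75 × 68 × 0.44179 × 4 × 1 = 90.1 kips.
Bearing (0.75 in plate, F_u = 70 ksi): end bolts L_c = 1.25 − 0.8125/2 = 0.84375, R_n = min(1.2×0.84375×0.75×70, 2.4×0.75×0.75×70) = 53.156 kips/bolt; interior L_c = 2.375 − 0.8125 = 1.5625, R_n = 94.5 kips/bolt. φR_n = 0.75 × (1×53.156 + 3×94.5) = 252.5 kips.
Tension yield (gross): A_g = 4.625×0.75 = 3.4688 in². φR_n = 0.90 × 50 × 3.4688 = 156.1 kips.
Governing: min(90.1, 252.5, 156.1) = 90.1 kips → bolt shear.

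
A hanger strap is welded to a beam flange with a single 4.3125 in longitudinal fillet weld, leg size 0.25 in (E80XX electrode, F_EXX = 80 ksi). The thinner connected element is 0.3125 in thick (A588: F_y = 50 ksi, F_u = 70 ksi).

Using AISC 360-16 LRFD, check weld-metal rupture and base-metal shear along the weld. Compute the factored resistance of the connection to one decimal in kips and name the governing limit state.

Weld metal: throat = 0.707×0.25 = 0.17675 in, L = 4.3125 in. φR_n = 0.75 × 0.6 × 80 × 0.17675 × 4.3125 = 27.4 kips.
Base metal shear (0.3125 in plate): yield φR_n = 1.0×0.6×50×0.3125×4.3125 = 40.4 kips; rupture φR_n = 0.75×0.6×70×0.3125×4.3125 = 42.5 kips; take 40.4 kips (yield).
Governing: min(27.4, 40.4) = 27.4 kips → weld metal.

27.4 kips (weld metal governs)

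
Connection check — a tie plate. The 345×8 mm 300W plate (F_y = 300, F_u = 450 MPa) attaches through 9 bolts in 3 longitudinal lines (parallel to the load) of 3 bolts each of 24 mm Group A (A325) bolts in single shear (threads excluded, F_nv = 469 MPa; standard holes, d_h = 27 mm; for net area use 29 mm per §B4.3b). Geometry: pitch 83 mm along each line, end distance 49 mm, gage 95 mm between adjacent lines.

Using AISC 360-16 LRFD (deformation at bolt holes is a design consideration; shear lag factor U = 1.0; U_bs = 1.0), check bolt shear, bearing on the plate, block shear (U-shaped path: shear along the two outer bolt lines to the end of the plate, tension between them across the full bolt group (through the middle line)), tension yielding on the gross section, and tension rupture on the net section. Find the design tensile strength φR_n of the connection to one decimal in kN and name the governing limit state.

Bolt shear: A_b = π(24)²/4 = 452.39 mm². φR_n = 0.75 × 469 × 452.39 × 9 × 1 = 1432.2 kN.
Bearing (8 mm plate, F_u = 450 MPa): end bolts L_c = 49 − 27/2 = 35.5, R_n = min(1.2×35.5×8×450, 2.4×24×8×450) = 153.36 kN/bolt; interior L_c = 83 − 27 = 56, R_n = 207.36 kN/bolt. φR_n = 0.75 × (3×153.36 + 6×207.36) = 1278.2 kN.
Block shear: shear path 2×[49+2×83] = 2×215 mm, A_gv = 3440, A_nv = 2×(215 − 2.5×29)×8 = 2280 mm²; tension across gage: (190 − 2×29)×8 = 1056 mm². R_n = min(0.6×450×2280, 0.6×300×3440) + 1.0×450×1056 = min(615.6, 619.2) + 475.2 = 1090.8 kN. φR_n = 0.75 × 1090.8 = 818.1 kN.
Tension yield (gross): A_g = 345×8 = 2760 mm². φR_n = 0.90 × 300 × 2760 = 745.2 kN.
Tension rupture (net): A_n = (345 − 3×29)×8 = 2064 mm² (U = 1.0, A_e = A_n). φR_n = 0.75 × 450 × 2064 = 696.6 kN.
Governing: min(1432.2, 1278.2, 818.1, 745.2, 696.6) = 696.6 kN → net-section rupture.

696.6 kN (net-section rupture governs)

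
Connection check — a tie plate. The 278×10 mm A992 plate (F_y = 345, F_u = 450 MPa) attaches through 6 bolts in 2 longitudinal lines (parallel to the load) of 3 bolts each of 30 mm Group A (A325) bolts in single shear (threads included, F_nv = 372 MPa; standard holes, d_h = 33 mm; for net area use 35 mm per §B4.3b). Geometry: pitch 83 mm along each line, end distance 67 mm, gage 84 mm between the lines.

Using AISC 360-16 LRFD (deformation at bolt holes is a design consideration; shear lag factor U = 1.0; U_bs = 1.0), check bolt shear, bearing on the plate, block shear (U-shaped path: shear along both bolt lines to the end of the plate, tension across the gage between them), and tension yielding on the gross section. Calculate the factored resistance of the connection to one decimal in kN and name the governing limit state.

Bolt shear: A_b = π(30)²/4 = 706.86 mm². φR_n = 0.75 × 372 × 706.86 × 6 × 1 = 1183.3 kN.
Bearing (10 mm plate, F_u = 450 MPa): end bolts L_c = 67 − 33/2 = 50.5, R_n = min(1.2×50.5×10×450, 2.4×30×10×450) = 272.7 kN/bolt; interior L_c = 83 − 33 = 50, R_n = 270 kN/bolt. φR_n = 0.75 × (2×272.7 + 4×270) = 1219.1 kN.
Block shear: shear path 2×[67+2×83] = 2×233 mm, A_gv = 4660, A_nv = 2×(233 − 2.5×35)×10 = 2910 mm²; tension across gage: (84 − 1×35)×10 = 490 mm². R_n = min(0.6×450×2910, 0.6×345×4660) + 1.0×450×490 = min(785.7, 964.62) + 220.5 = 1006.2 kN. φR_n = 0.75 × 1006.2 = 754.7 kN.
Tension yield (gross): A_g = 278×10 = 2780 mm². φR_n = 0.90 × 345 × 2780 = 863.2 kN.
Governing: min(1183.3, 1219.1, 754.7, 863.2) = 754.7 kN → block shear.

754.7 kN (block shear governs)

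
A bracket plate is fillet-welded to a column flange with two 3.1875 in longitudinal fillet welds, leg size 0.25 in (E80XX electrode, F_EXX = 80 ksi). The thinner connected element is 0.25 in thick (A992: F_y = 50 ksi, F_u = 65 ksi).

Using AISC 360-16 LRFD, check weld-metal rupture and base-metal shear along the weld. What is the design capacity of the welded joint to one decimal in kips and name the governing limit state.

Weld metal: throat = 0.707×0.25 = 0.17675 in, L = 2×3.1875 = 6.375 in. φR_n = 0.75 × 0.6 × 80 × 0.17675 × 6.375 = 40.6 kips.
Base metal shear (0.25 in plate): yield φR_n = 1.0×0.6×50×0.25×6.375 = 47.8 kips; rupture φR_n = 0.75×0.6×65×0.25×6.375 = 46.6 kips; take 46.6 kips (rupture).
Governing: min(40.6, 46.6) = 40.6 kips → weld metal.

40.6 kips (weld metal governs)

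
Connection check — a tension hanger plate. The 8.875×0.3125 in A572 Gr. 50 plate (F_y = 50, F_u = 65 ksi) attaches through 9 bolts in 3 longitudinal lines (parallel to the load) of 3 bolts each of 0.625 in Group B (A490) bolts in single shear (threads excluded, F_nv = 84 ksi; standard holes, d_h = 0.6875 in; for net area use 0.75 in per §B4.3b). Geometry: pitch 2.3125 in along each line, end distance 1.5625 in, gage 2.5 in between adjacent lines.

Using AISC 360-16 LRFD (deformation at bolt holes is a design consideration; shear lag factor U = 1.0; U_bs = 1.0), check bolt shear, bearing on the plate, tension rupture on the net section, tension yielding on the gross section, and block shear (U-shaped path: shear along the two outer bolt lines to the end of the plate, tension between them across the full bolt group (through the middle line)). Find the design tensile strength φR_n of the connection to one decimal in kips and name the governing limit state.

100.9 kips (net-section rupture governs)

Bolt shear: A_b = π(0.625)²/4 = 0.3068 in². φR_n = 0.75 × 84 × 0.3068 × 9 × 1 = 174.0 kips.
Bearing (0.3125 in plate, F_u = 65 ksi): end bolts L_c = 1.5625 − 0.6875/2 = 1.21875, R_n = min(1.2×1.21875×0.3125×65, 2.4×0.625×0.3125×65) = 29.707 kips/bolt; interior L_c = 2.3125 − 0.6875 = 1.625, R_n = 30.469 kips/bolt. φR_n = 0.75 × (3×29.707 + 6×30.469) = 204.0 kips.
Tension rupture (net): A_n = (8.875 − 3×0.75)×0.3125 = 2.0703 in² (U = 1.0, A_e = A_n). φR_n = 0.75 × 65 × 2.0703 = 100.9 kips.
Tension yield (gross): A_g = 8.875×0.3125 = 2.7734 in². φR_n = 0.90 × 50 × 2.7734 = 124.8 kips.
Block shear: shear path 2×[1.5625+2×2.3125] = 2×6.1875 in, A_gv = 3.8672, A_nv = 2×(6.1875 − 2.5×0.75)×0.3125 = 2.6953 in²; tension across gage: (5 − 2×0.75)×0.3125 = 1.0938 in². R_n = min(0.6×65×2.6953, 0.6×50×3.8672) + 1.0×65×1.0938 = min(105.12, 116.02) + 71.097 = 176.22 kips. φR_n = 0.75 × 176.22 = 132.2 kips.
Governing: min(174.0, 204.0, 100.9, 124.8, 132.2) = 100.9 kips → net-section rupture.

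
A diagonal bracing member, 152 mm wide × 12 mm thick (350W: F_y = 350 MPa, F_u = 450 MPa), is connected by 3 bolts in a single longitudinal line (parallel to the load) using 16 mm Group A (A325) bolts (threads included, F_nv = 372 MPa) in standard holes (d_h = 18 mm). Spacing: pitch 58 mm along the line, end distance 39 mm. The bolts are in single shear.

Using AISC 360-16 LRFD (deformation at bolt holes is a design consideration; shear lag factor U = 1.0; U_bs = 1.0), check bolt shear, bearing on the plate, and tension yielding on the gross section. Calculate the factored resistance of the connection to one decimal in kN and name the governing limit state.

168.3 kN (bolt shear governs)

Bolt shear: A_b = π(16)²/4 = 201.06 mm². φR_n = 0.75 × 372 × 201.06 × 3 × 1 = 168.3 kN.
Bearing (12 mm plate, F_u = 450 MPa): end bolts L_c = 39 − 18/2 = 30, R_n = min(1.2×30×12×450, 2.4×16×12×450) = 194.4 kN/bolt; interior L_c = 58 − 18 = 40, R_n = 207.36 kN/bolt. φR_n = 0.75 × (1×194.4 + 2×207.36) = 456.8 kN.
Tension yield (gross): A_g = 152×12 = 1824 mm². φR_n = 0.90 × 350 × 1824 = 574.6 kN.
Governing: min(168.3, 456.8, 574.6) = 168.3 kN → bolt shear.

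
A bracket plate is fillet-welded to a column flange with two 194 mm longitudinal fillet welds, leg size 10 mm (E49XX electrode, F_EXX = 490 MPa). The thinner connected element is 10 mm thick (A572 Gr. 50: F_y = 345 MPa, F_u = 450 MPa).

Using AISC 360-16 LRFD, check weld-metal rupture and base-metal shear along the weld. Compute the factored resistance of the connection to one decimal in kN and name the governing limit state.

Weld metal: throat = 0.707×10 = 7.07 mm, L = 2×194 = 388 mm. φR_n = 0.75 × 0.6 × 490 × 7.07 × 388 = 604.9 kN.
Base metal shear (10 mm plate): yield φR_n = 1.0×0.6×345×10×388 = 803.2 kN; rupture φR_n = 0.75×0.6×450×10×388 = 785.7 kN; take 785.7 kN (rupture).
Governing: min(604.9, 785.7) = 604.9 kN → weld metal.

604.9 kN (weld metal governs)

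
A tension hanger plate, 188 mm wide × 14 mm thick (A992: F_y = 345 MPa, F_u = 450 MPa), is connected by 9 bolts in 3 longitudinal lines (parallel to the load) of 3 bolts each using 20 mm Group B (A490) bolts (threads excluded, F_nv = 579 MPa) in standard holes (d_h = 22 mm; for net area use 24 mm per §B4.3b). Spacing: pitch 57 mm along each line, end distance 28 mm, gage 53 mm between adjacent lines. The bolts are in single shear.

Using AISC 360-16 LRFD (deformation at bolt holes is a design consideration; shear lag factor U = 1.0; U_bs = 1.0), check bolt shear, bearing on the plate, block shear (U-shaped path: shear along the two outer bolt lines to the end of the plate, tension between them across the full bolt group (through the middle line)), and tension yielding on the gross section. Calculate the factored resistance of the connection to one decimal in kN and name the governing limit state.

Bolt shear: A_b = π(20)²/4 = 314.16 mm². φR_n = 0.75 × 579 × 314.16 × 9 × 1 = 1227.8 kN.
Bearing (14 mm plate, F_u = 450 MPa): end bolts L_c = 28 − 22/2 = 17, R_n = min(1.2×17×14×450, 2.4×20×14×450) = 128.52 kN/bolt; interior L_c = 57 − 22 = 35, R_n = 264.6 kN/bolt. φR_n = 0.75 × (3×128.52 + 6×264.6) = 1479.9 kN.
Block shear: shear path 2×[28+2×57] = 2×142 mm, A_gv = 3976, A_nv = 2×(142 − 2.5×24)×14 = 2296 mm²; tension across gage: (106 − 2×24)×14 = 812 mm². R_n = min(0.6×450×2296, 0.6×345×3976) + 1.0×450×812 = min(619.92, 823.03) + 365.4 = 985.32 kN. φR_n = 0.75 × 985.32 = 739.0 kN.
Tension yield (gross): A_g = 188×14 = 2632 mm². φR_n = 0.90 × 345 × 2632 = 817.2 kN.
Governing: min(1227.8, 1479.9, 739.0, 817.2) = 739.0 kN → block shear.

739.0 kN (block shear governs)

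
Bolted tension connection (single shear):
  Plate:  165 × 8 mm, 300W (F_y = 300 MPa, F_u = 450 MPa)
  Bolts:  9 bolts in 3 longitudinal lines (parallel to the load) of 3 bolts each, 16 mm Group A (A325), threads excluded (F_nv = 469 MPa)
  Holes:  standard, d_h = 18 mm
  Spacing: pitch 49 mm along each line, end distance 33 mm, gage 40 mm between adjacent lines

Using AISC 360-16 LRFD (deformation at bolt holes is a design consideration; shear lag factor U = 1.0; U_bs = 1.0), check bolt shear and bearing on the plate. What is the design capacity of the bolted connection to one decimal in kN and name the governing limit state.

636.5 kN (bolt shear governs)

Bolt shear: A_b = π(16)²/4 = 201.06 mm². φR_n = 0.75 × 469 × 201.06 × 9 × 1 = 636.5 kN.
Bearing (8 mm plate, F_u = 450 MPa): end bolts L_c = 33 − 18/2 = 24, R_n = min(1.2×24×8×450, 2.4×16×8×450) = 103.68 kN/bolt; interior L_c = 49 − 18 = 31, R_n = 133.92 kN/bolt. φR_n = 0.75 × (3×103.68 + 6×133.92) = 835.9 kN.
Governing: min(636.5, 835.9) = 636.5 kN → bolt shear.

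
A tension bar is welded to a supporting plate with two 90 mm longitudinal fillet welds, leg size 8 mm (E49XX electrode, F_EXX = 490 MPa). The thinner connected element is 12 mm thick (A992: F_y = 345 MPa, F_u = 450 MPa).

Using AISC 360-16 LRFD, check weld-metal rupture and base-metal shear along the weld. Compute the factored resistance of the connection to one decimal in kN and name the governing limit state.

Weld metal: throat = 0.707×8 = 5.656 mm, L = 2×90 = 180 mm. φR_n = 0.75 × 0.6 × 490 × 5.656 × 180 = 224.5 kN.
Base metal shear (12 mm plate): yield φR_n = 1.0×0.6×345×12×180 = 447.1 kN; rupture φR_n = 0.75×0.6×450×12×180 = 437.4 kN; take 437.4 kN (rupture).
Governing: min(224.5, 437.4) = 224.5 kN → weld metal.

224.5 kN (weld metal governs)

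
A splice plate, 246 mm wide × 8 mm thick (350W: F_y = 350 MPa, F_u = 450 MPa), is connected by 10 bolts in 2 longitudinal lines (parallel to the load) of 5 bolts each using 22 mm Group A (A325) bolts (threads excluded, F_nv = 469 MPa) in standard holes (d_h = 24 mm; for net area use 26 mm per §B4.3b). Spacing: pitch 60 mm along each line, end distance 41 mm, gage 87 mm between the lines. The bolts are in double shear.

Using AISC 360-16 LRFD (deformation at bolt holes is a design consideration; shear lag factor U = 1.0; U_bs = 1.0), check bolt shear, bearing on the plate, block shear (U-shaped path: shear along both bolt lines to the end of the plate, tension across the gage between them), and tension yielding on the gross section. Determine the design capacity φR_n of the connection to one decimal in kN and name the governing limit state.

Bolt shear: A_b = π(22)²/4 = 380.13 mm². φR_n = 0.75 × 469 × 380.13 × 10 × 2 = 2674.2 kN.
Bearing (8 mm plate, F_u = 450 MPa): end bolts L_c = 41 − 24/2 = 29, R_n = min(1.2×29×8×450, 2.4×22×8×450) = 125.28 kN/bolt; interior L_c = 60 − 24 = 36, R_n = 155.52 kN/bolt. φR_n = 0.75 × (2×125.28 + 8×155.52) = 1121.0 kN.
Block shear: shear path 2×[41+4×60] = 2×281 mm, A_gv = 4496, A_nv = 2×(281 − 4.5×26)×8 = 2624 mm²; tension across gage: (87 − 1×26)×8 = 488 mm². R_n = min(0.6×450×2624, 0.6×350×4496) + 1.0×450×488 = min(708.48, 944.16) + 219.6 = 928.08 kN. φR_n = 0.75 × 928.08 = 696.1 kN.
Tension yield (gross): A_g = 246×8 = 1968 mm². φR_n = 0.90 × 350 × 1968 = 619.9 kN.
Governing: min(2674.2, 1121.0, 696.1, 619.9) = 619.9 kN → gross-section yield.

619.9 kN (gross-section yield governs)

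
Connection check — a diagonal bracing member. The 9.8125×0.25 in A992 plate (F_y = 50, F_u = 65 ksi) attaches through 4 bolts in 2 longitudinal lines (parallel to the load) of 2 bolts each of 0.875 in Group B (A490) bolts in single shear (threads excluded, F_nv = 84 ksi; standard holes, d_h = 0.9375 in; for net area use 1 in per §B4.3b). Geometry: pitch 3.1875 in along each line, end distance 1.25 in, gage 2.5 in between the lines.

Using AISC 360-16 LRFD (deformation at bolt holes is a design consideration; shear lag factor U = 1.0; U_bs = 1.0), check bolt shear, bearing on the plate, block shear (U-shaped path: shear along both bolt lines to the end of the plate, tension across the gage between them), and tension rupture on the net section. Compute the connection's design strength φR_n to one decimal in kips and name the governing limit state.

61.2 kips (block shear governs)

Bolt shear: A_b = π(0.875)²/4 = 0.60132 in². φR_n = 0.75 × 84 × 0.60132 × 4 × 1 = 151.5 kips.
Bearing (0.25 in plate, F_u = 65 ksi): end bolts L_c = 1.25 − 0.9375/2 = 0.78125, R_n = min(1.2×0.78125×0.25×65, 2.4×0.875×0.25×65) = 15.234 kips/bolt; interior L_c = 3.1875 − 0.9375 = 2.25, R_n = 34.125 kips/bolt. φR_n = 0.75 × (2×15.234 + 2×34.125) = 74.0 kips.
Block shear: shear path 2×[1.25+1×3.1875] = 2×4.4375 in, A_gv = 2.2188, A_nv = 2×(4.4375 − 1.5×1)×0.25 = 1.4688 in²; tension across gage: (2.5 − 1×1)×0.25 = 0.375 in². R_n = min(0.6×65×1.4688, 0.6×50×2.2188) + 1.0×65×0.375 = min(57.283, 66.564) + 24.375 = 81.658 kips. φR_n = 0.75 × 81.658 = 61.2 kips.
Tension rupture (net): A_n = (9.8125 − 2×1)×0.25 = 1.9531 in² (U = 1.0, A_e = A_n). φR_n = 0.75 × 65 × 1.9531 = 95.2 kips.
Governing: min(151.5, 74.0, 61.2, 95.2) = 61.2 kips → block shear.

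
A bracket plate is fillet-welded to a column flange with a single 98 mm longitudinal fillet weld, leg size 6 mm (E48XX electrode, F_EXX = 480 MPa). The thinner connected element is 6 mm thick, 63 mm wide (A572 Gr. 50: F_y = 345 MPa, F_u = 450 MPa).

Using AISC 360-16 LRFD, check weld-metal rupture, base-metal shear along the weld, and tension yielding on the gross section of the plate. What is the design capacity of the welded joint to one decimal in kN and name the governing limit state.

Weld metal: throat = 0.707×6 = 4.242 mm, L = 98 mm. φR_n = 0.75 × 0.6 × 480 × 4.242 × 98 = 89.8 kN.
Base metal shear (6 mm plate): yield φR_n = 1.0×0.6×345×6×98 = 121.7 kN; rupture φR_n = 0.75×0.6×450×6×98 = 119.1 kN; take 119.1 kN (rupture).
Tension yield (gross): A_g = 63×6 = 378 mm². φR_n = 0.90 × 345 × 378 = 117.4 kN.
Governing: min(89.8, 119.1, 117.4) = 89.8 kN → weld metal.

89.8 kN (weld metal governs)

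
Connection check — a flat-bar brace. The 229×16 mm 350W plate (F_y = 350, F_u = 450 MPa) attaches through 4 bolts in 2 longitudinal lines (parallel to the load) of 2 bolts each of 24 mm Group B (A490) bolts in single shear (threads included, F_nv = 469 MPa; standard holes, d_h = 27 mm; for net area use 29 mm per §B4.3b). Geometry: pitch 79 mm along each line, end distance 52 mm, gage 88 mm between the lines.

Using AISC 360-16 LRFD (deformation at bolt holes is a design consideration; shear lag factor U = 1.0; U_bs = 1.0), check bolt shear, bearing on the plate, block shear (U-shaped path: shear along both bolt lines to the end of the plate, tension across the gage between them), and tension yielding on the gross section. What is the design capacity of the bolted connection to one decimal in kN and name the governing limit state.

636.5 kN (bolt shear governs)

Bolt shear: A_b = π(24)²/4 = 452.39 mm². φR_n = 0.75 × 469 × 452.39 × 4 × 1 = 636.5 kN.
Bearing (16 mm plate, F_u = 450 MPa): end bolts L_c = 52 − 27/2 = 38.5, R_n = min(1.2×38.5×16×450, 2.4×24×16×450) = 332.64 kN/bolt; interior L_c = 79 − 27 = 52, R_n = 414.72 kN/bolt. φR_n = 0.75 × (2×332.64 + 2×414.72) = 1121.0 kN.
Block shear: shear path 2×[52+1×79] = 2×131 mm, A_gv = 4192, A_nv = 2×(131 − 1.5×29)×16 = 2800 mm²; tension across gage: (88 − 1×29)×16 = 944 mm². R_n = min(0.6×450×2800, 0.6×350×4192) + 1.0×450×944 = min(756, 880.32) + 424.8 = 1180.8 kN. φR_n = 0.75 × 1180.8 = 885.6 kN.
Tension yield (gross): A_g = 229×16 = 3664 mm². φR_n = 0.90 × 350 × 3664 = 1154.2 kN.
Governing: min(636.5, 1121.0, 885.6, 1154.2) = 636.5 kN → bolt shear.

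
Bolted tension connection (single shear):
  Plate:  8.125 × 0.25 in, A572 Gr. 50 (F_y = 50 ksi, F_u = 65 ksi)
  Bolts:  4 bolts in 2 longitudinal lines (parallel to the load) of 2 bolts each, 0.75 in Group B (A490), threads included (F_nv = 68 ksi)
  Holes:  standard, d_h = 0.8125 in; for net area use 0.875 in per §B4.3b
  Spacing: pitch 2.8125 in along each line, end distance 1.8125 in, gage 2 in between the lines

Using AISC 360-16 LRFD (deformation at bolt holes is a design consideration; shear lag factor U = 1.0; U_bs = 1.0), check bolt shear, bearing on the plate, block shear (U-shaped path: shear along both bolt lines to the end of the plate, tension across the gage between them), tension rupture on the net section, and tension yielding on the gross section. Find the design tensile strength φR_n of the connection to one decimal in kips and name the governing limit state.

62.2 kips (block shear governs)

Bolt shear: A_b = π(0.75)²/4 = 0.44179 in². φR_n = 0.75 × 68 × 0.44179 × 4 × 1 = 90.1 kips.
Bearing (0.25 in plate, F_u = 65 ksi): end bolts L_c = 1.8125 − 0.8125/2 = 1.40625, R_n = min(1.2×1.40625×0.25×65, 2.4×0.75×0.25×65) = 27.422 kips/bolt; interior L_c = 2.8125 − 0.8125 = 2, R_n = 29.25 kips/bolt. φR_n = 0.75 × (2×27.422 + 2×29.25) = 85.0 kips.
Block shear: shear path 2×[1.8125+1×2.8125] = 2×4.625 in, A_gv = 2.3125, A_nv = 2×(4.625 − 1.5×0.875)×0.25 = 1.6563 in²; tension across gage: (2 − 1×0.875)×0.25 = 0.28125 in². R_n = min(0.6×65×1.6563, 0.6×50×2.3125) + 1.0×65×0.28125 = min(64.596, 69.375) + 18.281 = 82.877 kips. φR_n = 0.75 × 82.877 = 62.2 kips.
Tension rupture (net): A_n = (8.125 − 2×0.875)×0.25 = 1.5938 in² (U = 1.0, A_e = A_n). φR_n = 0.75 × 65 × 1.5938 = 77.7 kips.
Tension yield (gross): A_g = 8.125×0.25 = 2.0313 in². φR_n = 0.90 × 50 × 2.0313 = 91.4 kips.
Governing: min(90.1, 85.0, 62.2, 77.7, 91.4) = 62.2 kips → block shear.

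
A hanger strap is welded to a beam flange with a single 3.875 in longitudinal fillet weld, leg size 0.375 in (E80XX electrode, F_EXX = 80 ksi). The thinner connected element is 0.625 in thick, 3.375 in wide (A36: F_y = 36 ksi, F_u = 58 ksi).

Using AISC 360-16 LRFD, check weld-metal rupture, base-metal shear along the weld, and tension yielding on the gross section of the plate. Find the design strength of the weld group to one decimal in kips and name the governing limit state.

37.0 kips (weld metal governs)

Weld metal: throat = 0.707×0.375 = 0.26513 in, L = 3.875 in. φR_n = 0.75 × 0.6 × 80 × 0.26513 × 3.875 = 37.0 kips.
Base metal shear (0.625 in plate): yield φR_n = 1.0×0.6×36×0.625×3.875 = 52.3 kips; rupture φR_n = 0.75×0.6×58×0.625×3.875 = 63.2 kips; take 52.3 kips (yield).
Tension yield (gross): A_g = 3.375×0.625 = 2.1094 in². φR_n = 0.90 × 36 × 2.1094 = 68.3 kips.
Governing: min(37.0, 52.3, 68.3) = 37.0 kips → weld metal.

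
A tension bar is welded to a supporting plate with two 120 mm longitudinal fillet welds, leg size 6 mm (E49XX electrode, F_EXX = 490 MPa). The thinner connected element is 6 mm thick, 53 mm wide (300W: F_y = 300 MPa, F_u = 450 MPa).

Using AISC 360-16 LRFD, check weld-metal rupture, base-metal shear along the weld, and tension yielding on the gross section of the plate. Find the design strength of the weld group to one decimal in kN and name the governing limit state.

85.9 kN (gross-section yield governs)

Weld metal: throat = 0.707×6 = 4.242 mm, L = 2×120 = 240 mm. φR_n = 0.75 × 0.6 × 490 × 4.242 × 240 = 224.5 kN.
Base metal shear (6 mm plate): yield φR_n = 1.0×0.6×300×6×240 = 259.2 kN; rupture φR_n = 0.75×0.6×450×6×240 = 291.6 kN; take 259.2 kN (yield).
Tension yield (gross): A_g = 53×6 = 318 mm². φR_n = 0.90 × 300 × 318 = 85.9 kN.
Governing: min(224.5, 259.2, 85.9) = 85.9 kN → gross-section yield.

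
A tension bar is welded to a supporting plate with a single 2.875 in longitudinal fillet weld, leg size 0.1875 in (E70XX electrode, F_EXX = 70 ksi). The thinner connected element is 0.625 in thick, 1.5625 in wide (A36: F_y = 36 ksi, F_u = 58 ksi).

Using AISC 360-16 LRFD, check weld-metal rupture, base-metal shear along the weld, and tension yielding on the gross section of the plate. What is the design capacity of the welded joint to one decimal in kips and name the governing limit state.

Weld metal: throat = 0.707×0.1875 = 0.13256 in, L = 2.875 in. φR_n = 0.75 × 0.6 × 70 × 0.13256 × 2.875 = 12.0 kips.
Base metal shear (0.625 in plate): yield φR_n = 1.0×0.6×36×0.625×2.875 = 38.8 kips; rupture φR_n = 0.75×0.6×58×0.625×2.875 = 46.9 kips; take 38.8 kips (yield).
Tension yield (gross): A_g = 1.5625×0.625 = 0.97656 in². φR_n = 0.90 × 36 × 0.97656 = 31.6 kips.
Governing: min(12.0, 38.8, 31.6) = 12.0 kips → weld metal.

12.0 kips (weld metal governs)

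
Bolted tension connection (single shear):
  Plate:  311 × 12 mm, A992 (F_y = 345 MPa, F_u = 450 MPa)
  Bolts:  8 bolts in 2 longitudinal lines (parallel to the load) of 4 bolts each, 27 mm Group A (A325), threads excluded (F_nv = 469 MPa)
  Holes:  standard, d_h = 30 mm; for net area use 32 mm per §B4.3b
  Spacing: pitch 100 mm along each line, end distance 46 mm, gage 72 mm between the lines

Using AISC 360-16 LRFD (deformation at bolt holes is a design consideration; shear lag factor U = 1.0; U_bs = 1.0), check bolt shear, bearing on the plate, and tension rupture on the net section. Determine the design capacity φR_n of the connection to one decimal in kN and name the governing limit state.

1000.4 kN (net-section rupture governs)

Bolt shear: A_b = π(27)²/4 = 572.56 mm². φR_n = 0.75 × 469 × 572.56 × 8 × 1 = 1611.2 kN.
Bearing (12 mm plate, F_u = 450 MPa): end bolts L_c = 46 − 30/2 = 31, R_n = min(1.2×31×12×450, 2.4×27×12×450) = 200.88 kN/bolt; interior L_c = 100 − 30 = 70, R_n = 349.92 kN/bolt. φR_n = 0.75 × (2×200.88 + 6×349.92) = 1876.0 kN.
Tension rupture (net): A_n = (311 − 2×32)×12 = 2964 mm² (U = 1.0, A_e = A_n). φR_n = 0.75 × 450 × 2964 = 1000.4 kN.
Governing: min(1611.2, 1876.0, 1000.4) = 1000.4 kN → net-section rupture.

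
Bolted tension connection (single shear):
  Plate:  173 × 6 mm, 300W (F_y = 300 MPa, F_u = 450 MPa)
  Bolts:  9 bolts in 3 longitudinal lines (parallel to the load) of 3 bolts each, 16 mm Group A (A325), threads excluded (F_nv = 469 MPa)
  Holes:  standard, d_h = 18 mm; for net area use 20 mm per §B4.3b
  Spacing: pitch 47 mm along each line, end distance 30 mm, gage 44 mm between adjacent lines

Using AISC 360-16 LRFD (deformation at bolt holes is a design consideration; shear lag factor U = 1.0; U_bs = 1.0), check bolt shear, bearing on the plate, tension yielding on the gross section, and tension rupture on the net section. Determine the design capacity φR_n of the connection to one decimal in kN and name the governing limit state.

228.8 kN (net-section rupture governs)

Bolt shear: A_b = π(16)²/4 = 201.06 mm². φR_n = 0.75 × 469 × 201.06 × 9 × 1 = 636.5 kN.
Bearing (6 mm plate, F_u = 450 MPa): end bolts L_c = 30 − 18/2 = 21, R_n = min(1.2×21×6×450, 2.4×16×6×450) = 68.04 kN/bolt; interior L_c = 47 − 18 = 29, R_n = 93.96 kN/bolt. φR_n = 0.75 × (3×68.04 + 6×93.96) = 575.9 kN.
Tension yield (gross): A_g = 173×6 = 1038 mm². φR_n = 0.90 × 300 × 1038 = 280.3 kN.
Tension rupture (net): A_n = (173 − 3×20)×6 = 678 mm² (U = 1.0, A_e = A_n). φR_n = 0.75 × 450 × 678 = 228.8 kN.
Governing: min(636.5, 575.9, 280.3, 228.8) = 228.8 kN → net-section rupture.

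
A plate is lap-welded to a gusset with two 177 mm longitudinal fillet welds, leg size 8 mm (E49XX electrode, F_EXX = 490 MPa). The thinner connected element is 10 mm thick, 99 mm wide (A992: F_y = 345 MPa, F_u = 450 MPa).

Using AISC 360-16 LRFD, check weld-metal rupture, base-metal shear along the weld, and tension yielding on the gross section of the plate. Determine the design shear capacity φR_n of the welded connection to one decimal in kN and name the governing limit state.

307.4 kN (gross-section yield governs)

Weld metal: throat = 0.707×8 = 5.656 mm, L = 2×177 = 354 mm. φR_n = 0.75 × 0.6 × 490 × 5.656 × 354 = 441.5 kN.
Base metal shear (10 mm plate): yield φR_n = 1.0×0.6×345×10×354 = 732.8 kN; rupture φR_n = 0.75×0.6×450×10×354 = 716.9 kN; take 716.9 kN (rupture).
Tension yield (gross): A_g = 99×10 = 990 mm². φR_n = 0.90 × 345 × 990 = 307.4 kN.
Governing: min(441.5, 716.9, 307.4) = 307.4 kN → gross-section yield.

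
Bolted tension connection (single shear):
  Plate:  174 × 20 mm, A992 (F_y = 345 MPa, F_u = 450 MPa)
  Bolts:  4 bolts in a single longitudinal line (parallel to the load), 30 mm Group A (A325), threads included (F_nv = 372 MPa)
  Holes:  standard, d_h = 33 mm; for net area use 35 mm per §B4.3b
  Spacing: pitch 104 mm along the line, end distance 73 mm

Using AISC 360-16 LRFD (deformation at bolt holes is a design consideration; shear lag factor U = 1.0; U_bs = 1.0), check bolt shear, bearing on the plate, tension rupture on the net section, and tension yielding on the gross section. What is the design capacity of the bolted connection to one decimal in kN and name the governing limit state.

Bolt shear: A_b = π(30)²/4 = 706.86 mm². φR_n = 0.75 × 372 × 706.86 × 4 × 1 = 788.9 kN.
Bearing (20 mm plate, F_u = 450 MPa): end bolts L_c = 73 − 33/2 = 56.5, R_n = min(1.2×56.5×20×450, 2.4×30×20×450) = 610.2 kN/bolt; interior L_c = 104 − 33 = 71, R_n = 648 kN/bolt. φR_n = 0.75 × (1×610.2 + 3×648) = 1915.7 kN.
Tension rupture (net): A_n = (174 − 1×35)×20 = 2780 mm² (U = 1.0, A_e = A_n). φR_n = 0.75 × 450 × 2780 = 938.3 kN.
Tension yield (gross): A_g = 174×20 = 3480 mm². φR_n = 0.90 × 345 × 3480 = 1080.5 kN.
Governing: min(788.9, 1915.7, 938.3, 1080.5) = 788.9 kN → bolt shear.

788.9 kN (bolt shear governs)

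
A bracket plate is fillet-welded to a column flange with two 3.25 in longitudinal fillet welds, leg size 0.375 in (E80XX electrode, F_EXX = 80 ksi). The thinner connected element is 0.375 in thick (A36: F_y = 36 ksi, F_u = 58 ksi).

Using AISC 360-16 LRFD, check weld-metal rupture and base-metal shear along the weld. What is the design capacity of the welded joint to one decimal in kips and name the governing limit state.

Weld metal: throat = 0.707×0.375 = 0.26513 in, L = 2×3.25 = 6.5 in. φR_n = 0.75 × 0.6 × 80 × 0.26513 × 6.5 = 62.0 kips.
Base metal shear (0.375 in plate): yield φR_n = 1.0×0.6×36×0.375×6.5 = 52.7 kips; rupture φR_n = 0.75×0.6×58×0.375×6.5 = 63.6 kips; take 52.7 kips (yield).
Governing: min(62.0, 52.7) = 52.7 kips → base-metal shear.

52.7 kips (base-metal shear governs)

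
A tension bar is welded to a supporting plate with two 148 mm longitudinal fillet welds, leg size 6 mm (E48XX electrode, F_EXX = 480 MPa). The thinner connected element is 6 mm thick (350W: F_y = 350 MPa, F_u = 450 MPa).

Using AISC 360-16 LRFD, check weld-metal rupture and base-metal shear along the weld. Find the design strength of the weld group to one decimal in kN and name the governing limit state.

271.2 kN (weld metal governs)

Weld metal: throat = 0.707×6 = 4.242 mm, L = 2×148 = 296 mm. φR_n = 0.75 × 0.6 × 480 × 4.242 × 296 = 271.2 kN.
Base metal shear (6 mm plate): yield φR_n = 1.0×0.6×350×6×296 = 373.0 kN; rupture φR_n = 0.75×0.6×450×6×296 = 359.6 kN; take 359.6 kN (rupture).
Governing: min(271.2, 359.6) = 271.2 kN → weld metal.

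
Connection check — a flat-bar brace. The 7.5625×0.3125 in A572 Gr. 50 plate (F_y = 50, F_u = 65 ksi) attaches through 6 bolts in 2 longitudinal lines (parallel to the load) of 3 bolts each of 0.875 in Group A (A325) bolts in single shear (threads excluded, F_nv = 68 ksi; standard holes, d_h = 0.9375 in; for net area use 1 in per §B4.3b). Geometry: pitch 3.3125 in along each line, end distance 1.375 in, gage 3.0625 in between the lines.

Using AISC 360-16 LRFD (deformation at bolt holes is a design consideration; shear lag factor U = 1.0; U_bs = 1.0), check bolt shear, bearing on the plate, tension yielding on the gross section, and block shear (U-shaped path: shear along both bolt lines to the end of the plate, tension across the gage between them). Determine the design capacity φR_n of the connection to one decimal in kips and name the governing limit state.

106.3 kips (gross-section yield governs)

Bolt shear: A_b = π(0.875)²/4 = 0.60132 in². φR_n = 0.75 × 68 × 0.60132 × 6 × 1 = 184.0 kips.
Bearing (0.3125 in plate, F_u = 65 ksi): end bolts L_c = 1.375 − 0.9375/2 = 0.90625, R_n = min(1.2×0.90625×0.3125×65, 2.4×0.875×0.3125×65) = 22.09 kips/bolt; interior L_c = 3.3125 − 0.9375 = 2.375, R_n = 42.656 kips/bolt. φR_n = 0.75 × (2×22.09 + 4×42.656) = 161.1 kips.
Tension yield (gross): A_g = 7.5625×0.3125 = 2.3633 in². φR_n = 0.90 × 50 × 2.3633 = 106.3 kips.
Block shear: shear path 2×[1.375+2×3.3125] = 2×8 in, A_gv = 5, A_nv = 2×(8 − 2.5×1)×0.3125 = 3.4375 in²; tension across gage: (3.0625 − 1×1)×0.3125 = 0.64453 in². R_n = min(0.6×65×3.4375, 0.6×50×5) + 1.0×65×0.64453 = min(134.06, 150) + 41.894 = 175.95 kips. φR_n = 0.75 × 175.95 = 132.0 kips.
Governing: min(184.0, 161.1, 106.3, 132.0) = 106.3 kips → gross-section yield.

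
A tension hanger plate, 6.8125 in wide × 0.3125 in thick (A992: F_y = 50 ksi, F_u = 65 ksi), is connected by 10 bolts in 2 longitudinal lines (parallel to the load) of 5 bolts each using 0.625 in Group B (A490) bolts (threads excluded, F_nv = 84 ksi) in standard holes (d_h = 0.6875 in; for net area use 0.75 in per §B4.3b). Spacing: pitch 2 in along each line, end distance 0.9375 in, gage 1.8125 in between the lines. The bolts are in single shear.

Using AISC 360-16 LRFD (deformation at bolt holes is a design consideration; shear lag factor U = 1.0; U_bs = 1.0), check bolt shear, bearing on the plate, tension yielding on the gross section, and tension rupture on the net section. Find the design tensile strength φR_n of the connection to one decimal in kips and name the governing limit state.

Bolt shear: A_b = π(0.625)²/4 = 0.3068 in². φR_n = 0.75 × 84 × 0.3068 × 10 × 1 = 193.3 kips.
Bearing (0.3125 in plate, F_u = 65 ksi): end bolts L_c = 0.9375 − 0.6875/2 = 0.59375, R_n = min(1.2×0.59375×0.3125×65, 2.4×0.625×0.3125×65) = 14.473 kips/bolt; interior L_c = 2 − 0.6875 = 1.3125, R_n = 30.469 kips/bolt. φR_n = 0.75 × (2×14.473 + 8×30.469) = 204.5 kips.
Tension yield (gross): A_g = 6.8125×0.3125 = 2.1289 in². φR_n = 0.90 × 50 × 2.1289 = 95.8 kips.
Tension rupture (net): A_n = (6.8125 − 2×0.75)×0.3125 = 1.6602 in² (U = 1.0, A_e = A_n). φR_n = 0.75 × 65 × 1.6602 = 80.9 kips.
Governing: min(193.3, 204.5, 95.8, 80.9) = 80.9 kips → net-section rupture.

80.9 kips (net-section rupture governs)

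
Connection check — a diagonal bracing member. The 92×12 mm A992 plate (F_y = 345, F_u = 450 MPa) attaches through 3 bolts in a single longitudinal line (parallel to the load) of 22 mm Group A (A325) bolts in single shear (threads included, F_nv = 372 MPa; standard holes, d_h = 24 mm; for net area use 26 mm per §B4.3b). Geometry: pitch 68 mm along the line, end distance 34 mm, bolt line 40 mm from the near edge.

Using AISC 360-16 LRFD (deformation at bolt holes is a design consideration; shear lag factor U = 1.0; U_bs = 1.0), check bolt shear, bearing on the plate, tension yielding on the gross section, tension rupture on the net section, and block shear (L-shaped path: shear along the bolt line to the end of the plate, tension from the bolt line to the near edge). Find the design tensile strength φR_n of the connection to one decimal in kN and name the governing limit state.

Bolt shear: A_b = π(22)²/4 = 380.13 mm². φR_n = 0.75 × 372 × 380.13 × 3 × 1 = 318.2 kN.
Bearing (12 mm plate, F_u = 450 MPa): end bolts L_c = 34 − 24/2 = 22, R_n = min(1.2×22×12×450, 2.4×22×12×450) = 142.56 kN/bolt; interior L_c = 68 − 24 = 44, R_n = 285.12 kN/bolt. φR_n = 0.75 × (1×142.56 + 2×285.12) = 534.6 kN.
Tension yield (gross): A_g = 92×12 = 1104 mm². φR_n = 0.90 × 345 × 1104 = 342.8 kN.
Tension rupture (net): A_n = (92 − 1×26)×12 = 792 mm² (U = 1.0, A_e = A_n). φR_n = 0.75 × 450 × 792 = 267.3 kN.
Block shear: shear path 1×[34+2×68] = 1×170 mm, A_gv = 2040, A_nv = 1×(170 − 2.5×26)×12 = 1260 mm²; tension to near edge: (40 − 0.5×26)×12 = 324 mm². R_n = min(0.6×450×1260, 0.6×345×2040) + 1.0×450×324 = min(340.2, 422.28) + 145.8 = 486 kN. φR_n = 0.75 × 486 = 364.5 kN.
Governing: min(318.2, 534.6, 342.8, 267.3, 364.5) = 267.3 kN → net-section rupture.

267.3 kN (net-section rupture governs)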